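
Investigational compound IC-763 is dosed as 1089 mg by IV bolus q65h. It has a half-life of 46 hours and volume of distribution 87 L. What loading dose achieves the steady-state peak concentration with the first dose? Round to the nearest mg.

f = (1/2)^(65/46) ≈ 0.375519; accumulation ratio R = 1/(1−f) ≈ 1.60133.
Loading dose to hit Cmax,ss on first dose: D_load = D_maint·R ≈ 1089 × 1.60133 ≈ 1743.85 mg.

1744 mg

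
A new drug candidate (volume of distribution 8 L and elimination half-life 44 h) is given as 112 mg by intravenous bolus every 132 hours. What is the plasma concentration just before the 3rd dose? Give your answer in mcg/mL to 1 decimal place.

2.0 mcg/mL

f = (1/2)^(τ/t½) = (1/2)^(132/44) ≈ 0.1250.
C₀ = D/Vd = 112/8 ≈ 14.000 mcg/mL.
Before the 3rd dose, 2 doses have been given. Superposition: Cmin = C₀·(f + f²).
≈ 14.000 × (0.1250 + 0.0156) ≈ 14.000 × 0.1406 ≈ 1.968 mcg/mL.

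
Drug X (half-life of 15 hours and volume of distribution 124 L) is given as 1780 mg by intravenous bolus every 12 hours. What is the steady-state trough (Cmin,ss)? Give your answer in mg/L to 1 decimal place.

19.4 mg/L

Over one 12-h interval, 12/15 ≈ 0.8 half-lives elapse, leaving f ≈ 0.5743 of each dose.
Single-dose peak C₀ = D/Vd = 1780/124 ≈ 14.355 mg/L.
Steady-state trough Cmin,ss = C₀·f/(1−f) ≈ 14.355 × 0.5743/0.4257 ≈ 19.366 mg/L.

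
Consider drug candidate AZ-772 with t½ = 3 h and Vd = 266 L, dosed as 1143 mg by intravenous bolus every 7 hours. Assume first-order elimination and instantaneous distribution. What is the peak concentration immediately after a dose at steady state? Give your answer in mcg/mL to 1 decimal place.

τ/t½ = 7/3 ≈ 2.3333, so fraction remaining f = (1/2)^(7/3) ≈ 0.1984.
At steady state, accumulation factor R = 1/(1 − e^(−kτ)) ≈ 1.2475.
Each bolus raises the concentration by D/Vd = 1143/266 ≈ 4.297 mcg/mL.
Cmax,ss = C₀/(1 − f) ≈ 4.297/0.8016 ≈ 5.361 mcg/mL.

5.4 mcg/mL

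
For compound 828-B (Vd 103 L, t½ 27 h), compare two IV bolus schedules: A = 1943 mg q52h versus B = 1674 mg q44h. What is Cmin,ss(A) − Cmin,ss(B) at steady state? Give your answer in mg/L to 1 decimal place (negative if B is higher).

Regimen A: f = (1/2)^(52/27) ≈ 0.2632; Cmin,ss = (1943/103)·f/(1−f) ≈ 6.739 mg/L.
Regimen B: f = (1/2)^(44/27) ≈ 0.3232; Cmin,ss = (1674/103)·f/(1−f) ≈ 7.761 mg/L.
Difference ≈ 6.739 − 7.761 ≈ -1.022 mg/L.

-1.0 mg/L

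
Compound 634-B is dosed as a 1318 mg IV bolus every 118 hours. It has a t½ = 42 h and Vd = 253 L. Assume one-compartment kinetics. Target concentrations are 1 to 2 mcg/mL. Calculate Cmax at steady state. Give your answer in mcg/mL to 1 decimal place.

6.1 mcg/mL

k = ln2/t½ = ln2/42 ≈ 0.016504 h⁻¹; fraction remaining f = e^(−kτ) = e^(−0.016504×118) ≈ 0.1426.
At steady state, accumulation factor R = 1/(1 − e^(−kτ)) ≈ 1.1663.
Each bolus raises the concentration by D/Vd = 1318/253 ≈ 5.209 mcg/mL.
Cmax,ss = C₀/(1 − f) ≈ 5.209/0.8574 ≈ 6.075 mcg/mL.
Peak 6.1 mcg/mL vs MTC 2 mcg/mL: exceeds toxic threshold.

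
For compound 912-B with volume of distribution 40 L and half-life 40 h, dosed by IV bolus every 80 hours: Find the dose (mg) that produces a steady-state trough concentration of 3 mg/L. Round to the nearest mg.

τ/t½ = 80/40 ≈ 2, so f = (1/2)^(80/40) ≈ 0.250000.
Cmin,ss = (D/Vd)·f/(1−f), so D = Cmin,ss·Vd·(1−f)/f.
D = 3 × 40 × (1−f)/f ≈ 3 × 40 × 3.00000 ≈ 360.00 mg.

360 mg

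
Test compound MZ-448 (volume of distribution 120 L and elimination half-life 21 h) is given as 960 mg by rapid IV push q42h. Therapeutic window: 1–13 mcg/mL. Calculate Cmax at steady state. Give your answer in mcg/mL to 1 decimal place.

10.7 mcg/mL

The dosing interval is 2 half-lives, so f = 2^(−2) = 0.25.
At steady state, R = 1/(1 − 0.25) = 4/3.
Single-dose peak C₀ = D/Vd = 960/120 = 8 mcg/mL.
Steady-state peak Cmax,ss = C₀·R = 8 × 4/3 ≈ 10.667 mcg/mL.
Peak 10.7 mcg/mL vs MTC 13 mcg/mL: below toxic threshold.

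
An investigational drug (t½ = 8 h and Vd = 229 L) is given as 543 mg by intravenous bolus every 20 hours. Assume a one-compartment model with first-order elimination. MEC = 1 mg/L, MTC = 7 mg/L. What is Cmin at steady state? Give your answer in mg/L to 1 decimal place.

τ/t½ = 20/8 ≈ 2.5, so fraction remaining f = (1/2)^(20/8) ≈ 0.1768.
At steady state, accumulation factor R = 1/(1 − e^(−kτ)) ≈ 1.2148.
Single-dose peak C₀ = D/Vd = 543/229 ≈ 2.371 mg/L.
Cmax,ss = C₀/(1 − f) ≈ 2.371/0.8232 ≈ 2.880 mg/L.
Steady-state trough Cmin,ss = Cmax,ss·f ≈ 2.880 × 0.1768 ≈ 0.509 mg/L.
Trough 0.5 mg/L vs MEC 1 mg/L: subtherapeutic.

0.5 mg/L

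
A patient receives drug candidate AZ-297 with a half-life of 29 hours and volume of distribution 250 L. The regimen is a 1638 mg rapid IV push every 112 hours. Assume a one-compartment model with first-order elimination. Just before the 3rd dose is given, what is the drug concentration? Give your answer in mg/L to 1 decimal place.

0.5 mg/L

f = (1/2)^(τ/t½) = (1/2)^(112/29) ≈ 0.0688.
C₀ = D/Vd = 1638/250 ≈ 6.552 mg/L.
Before the 3rd dose, 2 doses have been given. Superposition: Cmin = C₀·(f + f²).
≈ 6.552 × (0.0688 + 0.0047) ≈ 6.552 × 0.0735 ≈ 0.482 mg/L.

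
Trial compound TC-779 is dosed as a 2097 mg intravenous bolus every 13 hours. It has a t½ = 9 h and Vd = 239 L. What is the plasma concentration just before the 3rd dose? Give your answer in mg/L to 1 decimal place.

4.4 mg/L

f = (1/2)^(τ/t½) = (1/2)^(13/9) ≈ 0.3674.
C₀ = D/Vd = 2097/239 ≈ 8.774 mg/L.
Before the 3rd dose, 2 doses have been given. Superposition: Cmin = C₀·(f + f²).
≈ 8.774 × (0.3674 + 0.1350) ≈ 8.774 × 0.5024 ≈ 4.408 mg/L.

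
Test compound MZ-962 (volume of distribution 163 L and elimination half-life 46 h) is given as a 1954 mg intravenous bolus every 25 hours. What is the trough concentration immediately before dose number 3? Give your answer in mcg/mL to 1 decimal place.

f = (1/2)^(τ/t½) = (1/2)^(25/46) ≈ 0.6861.
C₀ = D/Vd = 1954/163 ≈ 11.988 mcg/mL.
Before the 3rd dose, 2 doses have been given. Superposition: Cmin = C₀·(f + f²).
≈ 11.988 × (0.6861 + 0.4707) ≈ 11.988 × 1.1568 ≈ 13.868 mcg/mL.

13.9 mcg/mL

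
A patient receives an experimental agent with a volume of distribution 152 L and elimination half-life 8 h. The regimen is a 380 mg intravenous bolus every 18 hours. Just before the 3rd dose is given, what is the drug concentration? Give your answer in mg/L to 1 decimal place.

0.6 mg/L

f = (1/2)^(τ/t½) = (1/2)^(18/8) ≈ 0.2102.
C₀ = D/Vd = 380/152 ≈ 2.500 mg/L.
Before the 3rd dose, 2 doses have been given. Superposition: Cmin = C₀·(f + f²).
≈ 2.500 × (0.2102 + 0.0442) ≈ 2.500 × 0.2544 ≈ 0.636 mg/L.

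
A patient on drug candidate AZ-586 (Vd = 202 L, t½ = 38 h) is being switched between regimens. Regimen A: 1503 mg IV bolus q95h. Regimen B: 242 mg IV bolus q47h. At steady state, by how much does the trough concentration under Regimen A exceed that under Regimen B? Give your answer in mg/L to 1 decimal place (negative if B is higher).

Regimen A: f = (1/2)^(95/38) ≈ 0.1768; Cmin,ss = (1503/202)·f/(1−f) ≈ 1.598 mg/L.
Regimen B: f = (1/2)^(47/38) ≈ 0.4243; Cmin,ss = (242/202)·f/(1−f) ≈ 0.883 mg/L.
Difference ≈ 1.598 − 0.883 ≈ 0.715 mg/L.

0.7 mg/L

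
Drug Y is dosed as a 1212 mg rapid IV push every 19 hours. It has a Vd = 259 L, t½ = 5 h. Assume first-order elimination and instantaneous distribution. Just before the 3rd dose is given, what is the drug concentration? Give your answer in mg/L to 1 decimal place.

f = (1/2)^(τ/t½) = (1/2)^(19/5) ≈ 0.0718.
C₀ = D/Vd = 1212/259 ≈ 4.680 mg/L.
Before the 3rd dose, 2 doses have been given. Superposition: Cmin = C₀·(f + f²).
≈ 4.680 × (0.0718 + 0.0052) ≈ 4.680 × 0.0770 ≈ 0.360 mg/L.

0.4 mg/L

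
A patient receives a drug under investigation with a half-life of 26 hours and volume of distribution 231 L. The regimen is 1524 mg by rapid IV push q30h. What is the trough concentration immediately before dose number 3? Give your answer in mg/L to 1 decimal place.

4.3 mg/L

f = (1/2)^(τ/t½) = (1/2)^(30/26) ≈ 0.4494.
C₀ = D/Vd = 1524/231 ≈ 6.597 mg/L.
Before the 3rd dose, 2 doses have been given. Superposition: Cmin = C₀·(f + f²).
≈ 6.597 × (0.4494 + 0.2020) ≈ 6.597 × 0.6514 ≈ 4.297 mg/L.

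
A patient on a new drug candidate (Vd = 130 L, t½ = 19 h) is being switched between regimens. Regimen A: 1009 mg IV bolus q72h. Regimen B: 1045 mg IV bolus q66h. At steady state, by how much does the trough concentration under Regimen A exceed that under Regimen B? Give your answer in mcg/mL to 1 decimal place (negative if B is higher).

Regimen A: f = (1/2)^(72/19) ≈ 0.0723; Cmin,ss = (1009/130)·f/(1−f) ≈ 0.605 mcg/mL.
Regimen B: f = (1/2)^(66/19) ≈ 0.0900; Cmin,ss = (1045/130)·f/(1−f) ≈ 0.795 mcg/mL.
Difference ≈ 0.605 − 0.795 ≈ -0.190 mcg/mL.

-0.2 mcg/mL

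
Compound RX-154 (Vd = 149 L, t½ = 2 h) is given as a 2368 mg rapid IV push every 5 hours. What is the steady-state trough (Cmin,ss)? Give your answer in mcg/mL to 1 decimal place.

Over one 5-h interval, 5/2 ≈ 2.5 half-lives elapse, leaving f ≈ 0.1768 of each dose.
Each bolus raises the concentration by D/Vd = 2368/149 ≈ 15.893 mcg/mL.
Steady-state trough Cmin,ss = C₀·f/(1−f) ≈ 15.893 × 0.1768/0.8232 ≈ 3.413 mcg/mL.

3.4 mcg/mL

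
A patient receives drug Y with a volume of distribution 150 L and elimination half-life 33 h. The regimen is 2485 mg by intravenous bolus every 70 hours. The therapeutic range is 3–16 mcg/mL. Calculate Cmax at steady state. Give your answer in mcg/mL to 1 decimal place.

21.5 mcg/mL

Over one 70-h interval, 70/33 ≈ 2.1212 half-lives elapse, leaving f ≈ 0.2299 of each dose.
At steady state, accumulation factor R = 1/(1 − e^(−kτ)) ≈ 1.2985.
Single-dose peak C₀ = D/Vd = 2485/150 ≈ 16.567 mcg/mL.
Cmax,ss = C₀/(1 − f) ≈ 16.567/0.7701 ≈ 21.513 mcg/mL.
Peak 21.5 mcg/mL vs MTC 16 mcg/mL: exceeds toxic threshold.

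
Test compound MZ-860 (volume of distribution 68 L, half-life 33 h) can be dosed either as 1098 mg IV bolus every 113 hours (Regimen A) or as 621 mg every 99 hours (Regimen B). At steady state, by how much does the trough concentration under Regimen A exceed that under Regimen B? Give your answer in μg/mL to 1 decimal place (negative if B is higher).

0.4 μg/mL

Regimen A: f = (1/2)^(113/33) ≈ 0.0932; Cmin,ss = (1098/68)·f/(1−f) ≈ 1.660 μg/mL.
Regimen B: f = (1/2)^(99/33) ≈ 0.1250; Cmin,ss = (621/68)·f/(1−f) ≈ 1.305 μg/mL.
Difference ≈ 1.660 − 1.305 ≈ 0.355 μg/mL.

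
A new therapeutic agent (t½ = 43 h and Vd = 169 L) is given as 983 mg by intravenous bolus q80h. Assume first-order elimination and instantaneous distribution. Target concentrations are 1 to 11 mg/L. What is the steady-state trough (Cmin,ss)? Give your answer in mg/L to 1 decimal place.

τ/t½ = 80/43 ≈ 1.8605, so fraction remaining f = (1/2)^(80/43) ≈ 0.2754.
Accumulation ratio R = 1/(1 − f) ≈ 1/0.7246 ≈ 1.3801.
Each bolus raises the concentration by D/Vd = 983/169 ≈ 5.817 mg/L.
Steady-state peak Cmax,ss = C₀·R ≈ 5.817 × 1.3801 ≈ 8.028 mg/L.
Steady-state trough Cmin,ss = Cmax,ss·f ≈ 8.028 × 0.2754 ≈ 2.211 mg/L.
Trough 2.2 mg/L vs MEC 1 mg/L: adequate.

2.2 mg/L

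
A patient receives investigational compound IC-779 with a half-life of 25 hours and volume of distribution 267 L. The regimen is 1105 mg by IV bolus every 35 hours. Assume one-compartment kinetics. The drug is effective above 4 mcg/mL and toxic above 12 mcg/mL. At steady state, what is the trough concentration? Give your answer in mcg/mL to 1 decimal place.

τ/t½ = 35/25 ≈ 1.4, so fraction remaining f = (1/2)^(35/25) ≈ 0.3789.
Accumulation ratio R = 1/(1 − f) ≈ 1/0.6211 ≈ 1.6100.
Single-dose peak C₀ = D/Vd = 1105/267 ≈ 4.139 mcg/mL.
Cmax,ss = C₀/(1 − f) ≈ 4.139/0.6211 ≈ 6.664 mcg/mL.
One interval later, Cmin,ss = Cmax,ss·e^(−kτ) ≈ 6.664 × 0.3789 ≈ 2.525 mcg/mL.
Trough 2.5 mcg/mL vs MEC 4 mcg/mL: subtherapeutic.

2.5 mcg/mL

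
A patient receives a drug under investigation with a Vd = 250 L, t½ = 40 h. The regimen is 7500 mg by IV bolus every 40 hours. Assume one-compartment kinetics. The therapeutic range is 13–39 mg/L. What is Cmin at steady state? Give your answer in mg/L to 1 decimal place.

30.0 mg/L

τ = 40 h = 1 half-life, so f = (1/2)^1 = 0.5.
At steady state, R = 1/(1 − 0.5) = 2/1.
Single-dose peak C₀ = D/Vd = 7500/250 = 30 mg/L.
Steady-state peak Cmax,ss = C₀·R = 30 × 2/1 ≈ 60.000 mg/L.
Steady-state trough Cmin,ss = Cmax,ss·f ≈ 60.000 × 0.5 ≈ 30.000 mg/L.
Trough 30.0 mg/L vs MEC 13 mg/L: adequate.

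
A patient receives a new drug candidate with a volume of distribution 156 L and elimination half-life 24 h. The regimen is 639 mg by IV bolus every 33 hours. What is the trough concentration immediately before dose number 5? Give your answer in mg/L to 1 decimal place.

f = (1/2)^(τ/t½) = (1/2)^(33/24) ≈ 0.3856.
C₀ = D/Vd = 639/156 ≈ 4.096 mg/L.
Before the 5th dose, 4 doses have been given. Superposition: Cmin = C₀·(f + f² + … + f^4).
≈ 4.096 × (0.3856 + 0.1487 + 0.0573 + 0.0221) ≈ 4.096 × 0.6137 ≈ 2.514 mg/L.

2.5 mg/L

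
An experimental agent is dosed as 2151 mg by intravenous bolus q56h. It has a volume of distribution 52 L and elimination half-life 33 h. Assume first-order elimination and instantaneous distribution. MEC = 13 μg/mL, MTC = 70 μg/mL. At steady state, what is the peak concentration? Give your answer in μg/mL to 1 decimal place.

k = ln2/t½ = ln2/33 ≈ 0.021004 h⁻¹; fraction remaining f = e^(−kτ) = e^(−0.021004×56) ≈ 0.3084.
Accumulation ratio R = 1/(1 − f) ≈ 1/0.6916 ≈ 1.4459.
Single-dose peak C₀ = D/Vd = 2151/52 ≈ 41.365 μg/mL.
Cmax,ss = C₀/(1 − f) ≈ 41.365/0.6916 ≈ 59.811 μg/mL.
Peak 59.8 μg/mL vs MTC 70 μg/mL: below toxic threshold.

59.8 μg/mL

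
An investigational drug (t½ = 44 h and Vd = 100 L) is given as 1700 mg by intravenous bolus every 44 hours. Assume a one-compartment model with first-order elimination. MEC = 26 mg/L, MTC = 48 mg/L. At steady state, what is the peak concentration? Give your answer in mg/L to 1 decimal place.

The dosing interval is 1 half-life, so f = 2^(−1) = 0.5.
At steady state, R = 1/(1 − 0.5) = 2/1.
Single-dose peak C₀ = D/Vd = 1700/100 = 17 mg/L.
Steady-state peak Cmax,ss = C₀·R = 17 × 2/1 ≈ 34.000 mg/L.
Peak 34.0 mg/L vs MTC 48 mg/L: below toxic threshold.

34.0 mg/L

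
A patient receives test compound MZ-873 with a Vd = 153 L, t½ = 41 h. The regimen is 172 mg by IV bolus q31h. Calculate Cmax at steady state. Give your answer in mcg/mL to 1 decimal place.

2.8 mcg/mL

Over one 31-h interval, 31/41 ≈ 0.7561 half-lives elapse, leaving f ≈ 0.5921 of each dose.
Accumulation ratio R = 1/(1 − f) ≈ 1/0.4079 ≈ 2.4516.
Single-dose peak C₀ = D/Vd = 172/153 ≈ 1.124 mcg/mL.
Steady-state peak Cmax,ss = C₀·R ≈ 1.124 × 2.4516 ≈ 2.756 mcg/mL.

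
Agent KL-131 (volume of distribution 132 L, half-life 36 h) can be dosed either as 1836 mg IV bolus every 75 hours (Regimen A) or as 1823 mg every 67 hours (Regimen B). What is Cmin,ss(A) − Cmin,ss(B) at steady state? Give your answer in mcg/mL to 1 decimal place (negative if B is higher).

-0.9 mcg/mL

Regimen A: f = (1/2)^(75/36) ≈ 0.2360; Cmin,ss = (1836/132)·f/(1−f) ≈ 4.297 mcg/mL.
Regimen B: f = (1/2)^(67/36) ≈ 0.2753; Cmin,ss = (1823/132)·f/(1−f) ≈ 5.246 mcg/mL.
Difference ≈ 4.297 − 5.246 ≈ -0.949 mcg/mL.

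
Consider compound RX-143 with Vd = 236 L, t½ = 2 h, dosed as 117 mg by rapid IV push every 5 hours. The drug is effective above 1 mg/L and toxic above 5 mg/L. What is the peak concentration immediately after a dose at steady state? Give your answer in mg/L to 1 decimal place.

k = ln2/t½ = ln2/2 ≈ 0.346574 h⁻¹; fraction remaining f = e^(−kτ) = e^(−0.346574×5) ≈ 0.1768.
At steady state, accumulation factor R = 1/(1 − e^(−kτ)) ≈ 1.2148.
Single-dose peak C₀ = D/Vd = 117/236 ≈ 0.496 mg/L.
Cmax,ss = C₀/(1 − f) ≈ 0.496/0.8232 ≈ 0.603 mg/L.
Peak 0.6 mg/L vs MTC 5 mg/L: below toxic threshold.

0.6 mg/L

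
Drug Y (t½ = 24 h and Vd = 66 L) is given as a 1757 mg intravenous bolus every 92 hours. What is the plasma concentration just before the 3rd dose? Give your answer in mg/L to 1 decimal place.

f = (1/2)^(τ/t½) = (1/2)^(92/24) ≈ 0.0702.
C₀ = D/Vd = 1757/66 ≈ 26.621 mg/L.
Before the 3rd dose, 2 doses have been given. Superposition: Cmin = C₀·(f + f²).
≈ 26.621 × (0.0702 + 0.0049) ≈ 26.621 × 0.0751 ≈ 1.999 mg/L.

2.0 mg/L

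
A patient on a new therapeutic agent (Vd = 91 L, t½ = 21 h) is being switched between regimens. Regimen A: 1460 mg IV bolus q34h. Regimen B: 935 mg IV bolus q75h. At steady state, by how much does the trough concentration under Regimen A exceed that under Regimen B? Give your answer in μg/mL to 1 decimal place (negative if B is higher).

6.8 μg/mL

Regimen A: f = (1/2)^(34/21) ≈ 0.3256; Cmin,ss = (1460/91)·f/(1−f) ≈ 7.746 μg/mL.
Regimen B: f = (1/2)^(75/21) ≈ 0.0841; Cmin,ss = (935/91)·f/(1−f) ≈ 0.943 μg/mL.
Difference ≈ 7.746 − 0.943 ≈ 6.803 μg/mL.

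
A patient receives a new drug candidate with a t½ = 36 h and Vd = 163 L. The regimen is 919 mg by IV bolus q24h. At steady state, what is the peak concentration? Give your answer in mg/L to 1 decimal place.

15.2 mg/L

k = ln2/t½ = ln2/36 ≈ 0.019254 h⁻¹; fraction remaining f = e^(−kτ) = e^(−0.019254×24) ≈ 0.6300.
Accumulation ratio R = 1/(1 − f) ≈ 1/0.3700 ≈ 2.7027.
Single-dose peak C₀ = D/Vd = 919/163 ≈ 5.638 mg/L.
Steady-state peak Cmax,ss = C₀·R ≈ 5.638 × 2.7027 ≈ 15.238 mg/L.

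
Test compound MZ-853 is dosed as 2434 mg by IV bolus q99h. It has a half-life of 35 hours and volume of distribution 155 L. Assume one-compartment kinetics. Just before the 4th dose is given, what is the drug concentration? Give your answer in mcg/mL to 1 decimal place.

2.6 mcg/mL

f = (1/2)^(τ/t½) = (1/2)^(99/35) ≈ 0.1408.
C₀ = D/Vd = 2434/155 ≈ 15.703 mcg/mL.
Before the 4th dose, 3 doses have been given. Superposition: Cmin = C₀·(f + f² + … + f^3).
≈ 15.703 × (0.1408 + 0.0198 + 0.0028) ≈ 15.703 × 0.1634 ≈ 2.566 mcg/mL.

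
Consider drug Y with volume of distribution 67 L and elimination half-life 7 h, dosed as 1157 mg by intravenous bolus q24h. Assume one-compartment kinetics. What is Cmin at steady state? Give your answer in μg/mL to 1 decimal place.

Over one 24-h interval, 24/7 ≈ 3.4286 half-lives elapse, leaving f ≈ 0.0929 of each dose.
At steady state, accumulation factor R = 1/(1 − e^(−kτ)) ≈ 1.1024.
Each bolus raises the concentration by D/Vd = 1157/67 ≈ 17.269 μg/mL.
Steady-state peak Cmax,ss = C₀·R ≈ 17.269 × 1.1024 ≈ 19.037 μg/mL.
One interval later, Cmin,ss = Cmax,ss·e^(−kτ) ≈ 19.037 × 0.0929 ≈ 1.769 μg/mL.

1.8 μg/mL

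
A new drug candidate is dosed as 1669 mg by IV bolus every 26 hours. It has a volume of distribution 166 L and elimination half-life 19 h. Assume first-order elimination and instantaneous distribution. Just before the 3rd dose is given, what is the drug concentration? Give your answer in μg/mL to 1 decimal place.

f = (1/2)^(τ/t½) = (1/2)^(26/19) ≈ 0.3873.
C₀ = D/Vd = 1669/166 ≈ 10.054 μg/mL.
Before the 3rd dose, 2 doses have been given. Superposition: Cmin = C₀·(f + f²).
≈ 10.054 × (0.3873 + 0.1500) ≈ 10.054 × 0.5373 ≈ 5.402 μg/mL.

5.4 μg/mL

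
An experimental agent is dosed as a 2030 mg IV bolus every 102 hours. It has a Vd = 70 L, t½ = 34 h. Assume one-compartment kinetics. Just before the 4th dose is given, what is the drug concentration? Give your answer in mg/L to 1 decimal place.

f = (1/2)^(τ/t½) = (1/2)^(102/34) ≈ 0.1250.
C₀ = D/Vd = 2030/70 ≈ 29.000 mg/L.
Before the 4th dose, 3 doses have been given. Superposition: Cmin = C₀·(f + f² + … + f^3).
≈ 29.000 × (0.1250 + 0.0156 + 0.0020) ≈ 29.000 × 0.1426 ≈ 4.135 mg/L.

4.1 mg/L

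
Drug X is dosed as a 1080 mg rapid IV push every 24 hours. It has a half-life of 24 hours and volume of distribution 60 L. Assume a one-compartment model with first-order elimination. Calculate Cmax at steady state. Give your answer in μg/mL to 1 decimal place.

τ = 24 h = 1 half-life, so f = (1/2)^1 = 0.5.
Accumulation ratio R = 1/(1 − f) = 1/0.5 = 2/1.
Single-dose peak C₀ = D/Vd = 1080/60 = 18 μg/mL.
Steady-state peak Cmax,ss = C₀·R = 18 × 2/1 ≈ 36.000 μg/mL.

36.0 μg/mL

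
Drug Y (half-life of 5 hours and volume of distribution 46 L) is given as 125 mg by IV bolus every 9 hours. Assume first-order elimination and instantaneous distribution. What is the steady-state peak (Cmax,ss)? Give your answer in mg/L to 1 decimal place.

3.8 mg/L

τ/t½ = 9/5 ≈ 1.8, so fraction remaining f = (1/2)^(9/5) ≈ 0.2872.
Accumulation ratio R = 1/(1 − f) ≈ 1/0.7128 ≈ 1.4029.
Each bolus raises the concentration by D/Vd = 125/46 ≈ 2.717 mg/L.
Cmax,ss = C₀/(1 − f) ≈ 2.717/0.7128 ≈ 3.812 mg/L.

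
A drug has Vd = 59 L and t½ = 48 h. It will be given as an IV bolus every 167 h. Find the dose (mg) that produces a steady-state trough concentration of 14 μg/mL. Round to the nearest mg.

8385 mg

τ/t½ = 167/48 ≈ 3.4792, so f = (1/2)^(167/48) ≈ 0.089674.
Cmin,ss = (D/Vd)·f/(1−f), so D = Cmin,ss·Vd·(1−f)/f.
D = 14 × 59 × (1−f)/f ≈ 14 × 59 × 10.15150 ≈ 8385.14 mg.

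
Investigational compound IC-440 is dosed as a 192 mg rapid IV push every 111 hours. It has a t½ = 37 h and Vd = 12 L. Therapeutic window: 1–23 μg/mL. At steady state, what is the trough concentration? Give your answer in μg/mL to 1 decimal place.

τ = 111 h = 3 half-lives, so f = (1/2)^3 = 0.125.
Accumulation ratio R = 1/(1 − f) = 1/0.875 = 8/7.
Single-dose peak C₀ = D/Vd = 192/12 = 16 μg/mL.
Steady-state peak Cmax,ss = C₀·R = 16 × 8/7 ≈ 18.286 μg/mL.
Steady-state trough Cmin,ss = Cmax,ss·f ≈ 18.286 × 0.125 ≈ 2.286 μg/mL.
Trough 2.3 μg/mL vs MEC 1 μg/mL: adequate.

2.3 μg/mL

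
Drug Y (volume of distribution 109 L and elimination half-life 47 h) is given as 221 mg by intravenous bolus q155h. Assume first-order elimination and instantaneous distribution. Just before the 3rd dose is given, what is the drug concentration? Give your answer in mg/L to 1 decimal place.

f = (1/2)^(τ/t½) = (1/2)^(155/47) ≈ 0.1017.
C₀ = D/Vd = 221/109 ≈ 2.028 mg/L.
Before the 3rd dose, 2 doses have been given. Superposition: Cmin = C₀·(f + f²).
≈ 2.028 × (0.1017 + 0.0103) ≈ 2.028 × 0.1120 ≈ 0.227 mg/L.

0.2 mg/L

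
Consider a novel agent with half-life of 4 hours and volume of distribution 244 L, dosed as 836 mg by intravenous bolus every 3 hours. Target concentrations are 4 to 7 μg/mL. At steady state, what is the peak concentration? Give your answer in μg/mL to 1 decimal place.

Over one 3-h interval, 3/4 ≈ 0.75 half-lives elapse, leaving f ≈ 0.5946 of each dose.
At steady state, accumulation factor R = 1/(1 − e^(−kτ)) ≈ 2.4667.
Each bolus raises the concentration by D/Vd = 836/244 ≈ 3.426 μg/mL.
Cmax,ss = C₀/(1 − f) ≈ 3.426/0.4054 ≈ 8.451 μg/mL.
Peak 8.5 μg/mL vs MTC 7 μg/mL: exceeds toxic threshold.

8.5 μg/mL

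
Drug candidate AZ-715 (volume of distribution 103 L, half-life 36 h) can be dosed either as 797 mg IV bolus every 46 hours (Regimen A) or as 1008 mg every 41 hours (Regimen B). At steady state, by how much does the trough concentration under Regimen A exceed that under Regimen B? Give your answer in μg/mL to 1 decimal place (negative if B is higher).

Regimen A: f = (1/2)^(46/36) ≈ 0.4124; Cmin,ss = (797/103)·f/(1−f) ≈ 5.431 μg/mL.
Regimen B: f = (1/2)^(41/36) ≈ 0.4541; Cmin,ss = (1008/103)·f/(1−f) ≈ 8.141 μg/mL.
Difference ≈ 5.431 − 8.141 ≈ -2.710 μg/mL.

-2.7 μg/mL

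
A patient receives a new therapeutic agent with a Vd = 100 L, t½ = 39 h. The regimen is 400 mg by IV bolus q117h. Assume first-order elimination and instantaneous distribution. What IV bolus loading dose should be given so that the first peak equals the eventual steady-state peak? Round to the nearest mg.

457 mg

f = (1/2)^(117/39) ≈ 0.125000; accumulation ratio R = 1/(1−f) ≈ 1.14286.
Loading dose to hit Cmax,ss on first dose: D_load = D_maint·R ≈ 400 × 1.14286 ≈ 457.14 mg.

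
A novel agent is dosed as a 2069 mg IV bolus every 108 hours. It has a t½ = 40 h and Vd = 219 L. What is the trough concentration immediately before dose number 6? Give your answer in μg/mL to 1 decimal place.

1.7 μg/mL

f = (1/2)^(τ/t½) = (1/2)^(108/40) ≈ 0.1539.
C₀ = D/Vd = 2069/219 ≈ 9.447 μg/mL.
Before the 6th dose, 5 doses have been given. Superposition: Cmin = C₀·(f + f² + … + f^5).
≈ 9.447 × (0.1539 + 0.0237 + 0.0036 + 0.0006 + 0.0001) ≈ 9.447 × 0.1819 ≈ 1.718 μg/mL.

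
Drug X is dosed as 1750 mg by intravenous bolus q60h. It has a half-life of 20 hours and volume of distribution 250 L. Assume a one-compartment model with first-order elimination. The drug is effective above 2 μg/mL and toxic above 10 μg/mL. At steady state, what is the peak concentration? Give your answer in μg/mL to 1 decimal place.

τ = 60 h = 3 half-lives, so f = (1/2)^3 = 0.125.
At steady state, R = 1/(1 − 0.125) = 8/7.
Single-dose peak C₀ = D/Vd = 1750/250 = 7 μg/mL.
Steady-state peak Cmax,ss = C₀·R = 7 × 8/7 ≈ 8.000 μg/mL.
Peak 8.0 μg/mL vs MTC 10 μg/mL: below toxic threshold.

8.0 μg/mL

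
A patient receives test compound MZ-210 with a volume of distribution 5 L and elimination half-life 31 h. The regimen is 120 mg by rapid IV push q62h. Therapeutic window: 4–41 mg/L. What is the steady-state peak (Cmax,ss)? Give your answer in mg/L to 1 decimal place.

32.0 mg/L

τ = 62 h = 2 half-lives, so f = (1/2)^2 = 0.25.
Accumulation ratio R = 1/(1 − f) = 1/0.75 = 4/3.
Single-dose peak C₀ = D/Vd = 120/5 = 24 mg/L.
Steady-state peak Cmax,ss = C₀·R = 24 × 4/3 ≈ 32.000 mg/L.
Peak 32.0 mg/L vs MTC 41 mg/L: below toxic threshold.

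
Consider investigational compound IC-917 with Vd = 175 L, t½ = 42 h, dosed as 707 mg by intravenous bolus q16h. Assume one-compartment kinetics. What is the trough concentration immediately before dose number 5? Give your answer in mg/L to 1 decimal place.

f = (1/2)^(τ/t½) = (1/2)^(16/42) ≈ 0.7679.
C₀ = D/Vd = 707/175 ≈ 4.040 mg/L.
Before the 5th dose, 4 doses have been given. Superposition: Cmin = C₀·(f + f² + … + f^4).
≈ 4.040 × (0.7679 + 0.5897 + 0.4528 + 0.3477) ≈ 4.040 × 2.1581 ≈ 8.719 mg/L.

8.7 mg/L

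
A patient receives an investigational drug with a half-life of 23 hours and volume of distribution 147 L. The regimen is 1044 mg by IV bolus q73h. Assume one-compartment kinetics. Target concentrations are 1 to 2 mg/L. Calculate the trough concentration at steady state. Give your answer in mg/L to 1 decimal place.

0.9 mg/L

Over one 73-h interval, 73/23 ≈ 3.1739 half-lives elapse, leaving f ≈ 0.1108 of each dose.
Each bolus raises the concentration by D/Vd = 1044/147 ≈ 7.102 mg/L.
Steady-state trough Cmin,ss = C₀·f/(1−f) ≈ 7.102 × 0.1108/0.8892 ≈ 0.885 mg/L.
Trough 0.9 mg/L vs MEC 1 mg/L: subtherapeutic.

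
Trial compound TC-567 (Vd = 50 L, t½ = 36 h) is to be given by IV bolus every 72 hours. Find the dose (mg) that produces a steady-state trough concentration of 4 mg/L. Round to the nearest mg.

600 mg

τ/t½ = 72/36 ≈ 2, so f = (1/2)^(72/36) ≈ 0.250000.
Cmin,ss = (D/Vd)·f/(1−f), so D = Cmin,ss·Vd·(1−f)/f.
D = 4 × 50 × (1−f)/f ≈ 4 × 50 × 3.00000 ≈ 600.00 mg.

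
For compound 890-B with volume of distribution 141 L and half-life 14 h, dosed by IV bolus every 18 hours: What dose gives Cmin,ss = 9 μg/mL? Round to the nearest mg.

τ/t½ = 18/14 ≈ 1.2857, so f = (1/2)^(18/14) ≈ 0.410168.
Cmin,ss = (D/Vd)·f/(1−f), so D = Cmin,ss·Vd·(1−f)/f.
D = 9 × 141 × (1−f)/f ≈ 9 × 141 × 1.43803 ≈ 1824.86 mg.

1825 mg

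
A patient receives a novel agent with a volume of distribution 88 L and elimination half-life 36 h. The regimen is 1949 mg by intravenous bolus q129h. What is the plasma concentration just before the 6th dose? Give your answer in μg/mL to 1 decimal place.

f = (1/2)^(τ/t½) = (1/2)^(129/36) ≈ 0.0834.
C₀ = D/Vd = 1949/88 ≈ 22.148 μg/mL.
Before the 6th dose, 5 doses have been given. Superposition: Cmin = C₀·(f + f² + … + f^5).
≈ 22.148 × (0.0834 + 0.0070 + 0.0006 + 0.0000 + 0.0000) ≈ 22.148 × 0.0910 ≈ 2.015 μg/mL.

2.0 μg/mL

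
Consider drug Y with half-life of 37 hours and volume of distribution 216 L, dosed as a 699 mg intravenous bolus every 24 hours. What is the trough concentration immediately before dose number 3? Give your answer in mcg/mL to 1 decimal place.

f = (1/2)^(τ/t½) = (1/2)^(24/37) ≈ 0.6379.
C₀ = D/Vd = 699/216 ≈ 3.236 mcg/mL.
Before the 3rd dose, 2 doses have been given. Superposition: Cmin = C₀·(f + f²).
≈ 3.236 × (0.6379 + 0.4069) ≈ 3.236 × 1.0448 ≈ 3.381 mcg/mL.

3.4 mcg/mL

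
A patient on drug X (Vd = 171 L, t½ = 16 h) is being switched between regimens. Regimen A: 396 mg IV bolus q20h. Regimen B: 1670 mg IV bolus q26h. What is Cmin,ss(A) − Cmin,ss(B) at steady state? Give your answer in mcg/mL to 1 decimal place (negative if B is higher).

Regimen A: f = (1/2)^(20/16) ≈ 0.4204; Cmin,ss = (396/171)·f/(1−f) ≈ 1.680 mcg/mL.
Regimen B: f = (1/2)^(26/16) ≈ 0.3242; Cmin,ss = (1670/171)·f/(1−f) ≈ 4.685 mcg/mL.
Difference ≈ 1.680 − 4.685 ≈ -3.005 mcg/mL.

-3.0 mcg/mL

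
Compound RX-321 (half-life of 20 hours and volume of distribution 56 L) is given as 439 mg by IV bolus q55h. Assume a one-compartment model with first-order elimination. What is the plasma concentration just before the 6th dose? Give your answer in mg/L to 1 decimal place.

f = (1/2)^(τ/t½) = (1/2)^(55/20) ≈ 0.1487.
C₀ = D/Vd = 439/56 ≈ 7.839 mg/L.
Before the 6th dose, 5 doses have been given. Superposition: Cmin = C₀·(f + f² + … + f^5).
≈ 7.839 × (0.1487 + 0.0221 + 0.0033 + 0.0005 + 0.0001) ≈ 7.839 × 0.1747 ≈ 1.369 mg/L.

1.4 mg/L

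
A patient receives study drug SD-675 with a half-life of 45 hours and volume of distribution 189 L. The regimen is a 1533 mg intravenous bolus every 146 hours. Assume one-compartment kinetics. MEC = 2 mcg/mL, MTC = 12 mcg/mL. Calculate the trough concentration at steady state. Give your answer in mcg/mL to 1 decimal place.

Over one 146-h interval, 146/45 ≈ 3.2444 half-lives elapse, leaving f ≈ 0.1055 of each dose.
Accumulation ratio R = 1/(1 − f) ≈ 1/0.8945 ≈ 1.1179.
Each bolus raises the concentration by D/Vd = 1533/189 ≈ 8.111 mcg/mL.
Steady-state peak Cmax,ss = C₀·R ≈ 8.111 × 1.1179 ≈ 9.067 mcg/mL.
One interval later, Cmin,ss = Cmax,ss·e^(−kτ) ≈ 9.067 × 0.1055 ≈ 0.957 mcg/mL.
Trough 1.0 mcg/mL vs MEC 2 mcg/mL: subtherapeutic.

1.0 mcg/mL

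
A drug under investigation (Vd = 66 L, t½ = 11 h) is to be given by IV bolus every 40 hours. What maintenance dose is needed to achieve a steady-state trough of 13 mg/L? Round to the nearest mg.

9811 mg

τ/t½ = 40/11 ≈ 3.6364, so f = (1/2)^(40/11) ≈ 0.080417.
Cmin,ss = (D/Vd)·f/(1−f), so D = Cmin,ss·Vd·(1−f)/f.
D = 13 × 66 × (1−f)/f ≈ 13 × 66 × 11.43518 ≈ 9811.38 mg.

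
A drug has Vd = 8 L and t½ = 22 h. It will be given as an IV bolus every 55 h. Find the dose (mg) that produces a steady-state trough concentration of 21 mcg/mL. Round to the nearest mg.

782 mg

τ/t½ = 55/22 ≈ 2.5, so f = (1/2)^(55/22) ≈ 0.176777.
Cmin,ss = (D/Vd)·f/(1−f), so D = Cmin,ss·Vd·(1−f)/f.
D = 21 × 8 × (1−f)/f ≈ 21 × 8 × 4.65684 ≈ 782.35 mg.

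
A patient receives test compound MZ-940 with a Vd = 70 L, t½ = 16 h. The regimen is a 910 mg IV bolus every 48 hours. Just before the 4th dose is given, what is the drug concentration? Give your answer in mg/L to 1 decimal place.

1.9 mg/L

f = (1/2)^(τ/t½) = (1/2)^(48/16) ≈ 0.1250.
C₀ = D/Vd = 910/70 ≈ 13.000 mg/L.
Before the 4th dose, 3 doses have been given. Superposition: Cmin = C₀·(f + f² + … + f^3).
≈ 13.000 × (0.1250 + 0.0156 + 0.0020) ≈ 13.000 × 0.1426 ≈ 1.854 mg/L.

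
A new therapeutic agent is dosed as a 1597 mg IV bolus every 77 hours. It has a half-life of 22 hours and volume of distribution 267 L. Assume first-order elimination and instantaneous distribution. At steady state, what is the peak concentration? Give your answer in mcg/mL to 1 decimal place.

6.6 mcg/mL

τ/t½ = 77/22 ≈ 3.5, so fraction remaining f = (1/2)^(77/22) ≈ 0.0884.
Accumulation ratio R = 1/(1 − f) ≈ 1/0.9116 ≈ 1.0970.
Each bolus raises the concentration by D/Vd = 1597/267 ≈ 5.981 mcg/mL.
Steady-state peak Cmax,ss = C₀·R ≈ 5.981 × 1.0970 ≈ 6.561 mcg/mL.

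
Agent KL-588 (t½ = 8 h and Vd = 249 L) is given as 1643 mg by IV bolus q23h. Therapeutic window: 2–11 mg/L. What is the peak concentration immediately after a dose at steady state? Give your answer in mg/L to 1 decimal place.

Over one 23-h interval, 23/8 ≈ 2.875 half-lives elapse, leaving f ≈ 0.1363 of each dose.
At steady state, accumulation factor R = 1/(1 − e^(−kτ)) ≈ 1.1578.
Each bolus raises the concentration by D/Vd = 1643/249 ≈ 6.598 mg/L.
Steady-state peak Cmax,ss = C₀·R ≈ 6.598 × 1.1578 ≈ 7.639 mg/L.
Peak 7.6 mg/L vs MTC 11 mg/L: below toxic threshold.

7.6 mg/L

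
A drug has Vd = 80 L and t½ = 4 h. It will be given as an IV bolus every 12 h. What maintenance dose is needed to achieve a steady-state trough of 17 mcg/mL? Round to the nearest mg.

9520 mg

τ/t½ = 12/4 ≈ 3, so f = (1/2)^(12/4) ≈ 0.125000.
Cmin,ss = (D/Vd)·f/(1−f), so D = Cmin,ss·Vd·(1−f)/f.
D = 17 × 80 × (1−f)/f ≈ 17 × 80 × 7.00000 ≈ 9520.00 mg.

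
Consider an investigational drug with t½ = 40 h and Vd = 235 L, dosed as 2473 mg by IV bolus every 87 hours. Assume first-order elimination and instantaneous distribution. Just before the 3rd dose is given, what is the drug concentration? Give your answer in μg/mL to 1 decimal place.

f = (1/2)^(τ/t½) = (1/2)^(87/40) ≈ 0.2214.
C₀ = D/Vd = 2473/235 ≈ 10.523 μg/mL.
Before the 3rd dose, 2 doses have been given. Superposition: Cmin = C₀·(f + f²).
≈ 10.523 × (0.2214 + 0.0490) ≈ 10.523 × 0.2704 ≈ 2.845 μg/mL.

2.8 μg/mL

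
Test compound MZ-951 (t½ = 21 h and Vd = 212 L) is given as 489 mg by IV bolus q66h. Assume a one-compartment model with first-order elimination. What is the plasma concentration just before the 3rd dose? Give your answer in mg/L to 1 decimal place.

f = (1/2)^(τ/t½) = (1/2)^(66/21) ≈ 0.1132.
C₀ = D/Vd = 489/212 ≈ 2.307 mg/L.
Before the 3rd dose, 2 doses have been given. Superposition: Cmin = C₀·(f + f²).
≈ 2.307 × (0.1132 + 0.0128) ≈ 2.307 × 0.1260 ≈ 0.291 mg/L.

0.3 mg/L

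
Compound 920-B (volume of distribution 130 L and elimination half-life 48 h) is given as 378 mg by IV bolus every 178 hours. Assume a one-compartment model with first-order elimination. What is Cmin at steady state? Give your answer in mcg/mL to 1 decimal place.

0.2 mcg/mL

k = ln2/t½ = ln2/48 ≈ 0.014441 h⁻¹; fraction remaining f = e^(−kτ) = e^(−0.014441×178) ≈ 0.0765.
Single-dose peak C₀ = D/Vd = 378/130 ≈ 2.908 mcg/mL.
Steady-state trough Cmin,ss = C₀·f/(1−f) ≈ 2.908 × 0.0765/0.9235 ≈ 0.241 mcg/mL.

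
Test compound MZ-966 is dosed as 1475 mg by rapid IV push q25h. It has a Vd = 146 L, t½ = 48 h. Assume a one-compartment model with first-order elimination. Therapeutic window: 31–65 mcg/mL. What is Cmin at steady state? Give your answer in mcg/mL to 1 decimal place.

Over one 25-h interval, 25/48 ≈ 0.52083 half-lives elapse, leaving f ≈ 0.6970 of each dose.
Single-dose peak C₀ = D/Vd = 1475/146 ≈ 10.103 mcg/mL.
Steady-state trough Cmin,ss = C₀·f/(1−f) ≈ 10.103 × 0.6970/0.3030 ≈ 23.240 mcg/mL.
Trough 23.2 mcg/mL vs MEC 31 mcg/mL: subtherapeutic.

23.2 mcg/mL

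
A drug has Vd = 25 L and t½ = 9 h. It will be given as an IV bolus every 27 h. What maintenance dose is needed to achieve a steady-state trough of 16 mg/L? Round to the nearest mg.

2800 mg

τ/t½ = 27/9 ≈ 3, so f = (1/2)^(27/9) ≈ 0.125000.
Cmin,ss = (D/Vd)·f/(1−f), so D = Cmin,ss·Vd·(1−f)/f.
D = 16 × 25 × (1−f)/f ≈ 16 × 25 × 7.00000 ≈ 2800.00 mg.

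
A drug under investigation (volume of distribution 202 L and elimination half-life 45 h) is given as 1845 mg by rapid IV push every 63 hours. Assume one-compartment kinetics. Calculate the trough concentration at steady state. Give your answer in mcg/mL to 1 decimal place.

5.6 mcg/mL

τ/t½ = 63/45 ≈ 1.4, so fraction remaining f = (1/2)^(63/45) ≈ 0.3789.
At steady state, accumulation factor R = 1/(1 − e^(−kτ)) ≈ 1.6100.
Each bolus raises the concentration by D/Vd = 1845/202 ≈ 9.134 mcg/mL.
Cmax,ss = C₀/(1 − f) ≈ 9.134/0.6211 ≈ 14.706 mcg/mL.
Steady-state trough Cmin,ss = Cmax,ss·f ≈ 14.706 × 0.3789 ≈ 5.572 mcg/mL.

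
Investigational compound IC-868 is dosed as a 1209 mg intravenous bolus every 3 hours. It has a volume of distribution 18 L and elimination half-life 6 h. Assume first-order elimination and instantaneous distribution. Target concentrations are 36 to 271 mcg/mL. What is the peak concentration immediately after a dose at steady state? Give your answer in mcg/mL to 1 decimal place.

τ/t½ = 3/6 ≈ 0.5, so fraction remaining f = (1/2)^(3/6) ≈ 0.7071.
At steady state, accumulation factor R = 1/(1 − e^(−kτ)) ≈ 3.4141.
Each bolus raises the concentration by D/Vd = 1209/18 ≈ 67.167 mcg/mL.
Cmax,ss = C₀/(1 − f) ≈ 67.167/0.2929 ≈ 229.317 mcg/mL.
Peak 229.3 mcg/mL vs MTC 271 mcg/mL: below toxic threshold.

229.3 mcg/mL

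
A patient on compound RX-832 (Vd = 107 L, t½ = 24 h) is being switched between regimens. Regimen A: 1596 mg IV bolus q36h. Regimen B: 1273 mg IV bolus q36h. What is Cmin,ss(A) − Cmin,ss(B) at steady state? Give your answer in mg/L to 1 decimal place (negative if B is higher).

Regimen A: f = (1/2)^(36/24) ≈ 0.3536; Cmin,ss = (1596/107)·f/(1−f) ≈ 8.159 mg/L.
Regimen B: f = (1/2)^(36/24) ≈ 0.3536; Cmin,ss = (1273/107)·f/(1−f) ≈ 6.508 mg/L.
Difference ≈ 8.159 − 6.508 ≈ 1.651 mg/L.

1.7 mg/L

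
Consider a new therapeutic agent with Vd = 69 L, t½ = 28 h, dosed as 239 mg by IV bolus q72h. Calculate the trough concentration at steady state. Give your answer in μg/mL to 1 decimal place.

0.7 μg/mL

τ/t½ = 72/28 ≈ 2.5714, so fraction remaining f = (1/2)^(72/28) ≈ 0.1682.
Accumulation ratio R = 1/(1 − f) ≈ 1/0.8318 ≈ 1.2022.
Each bolus raises the concentration by D/Vd = 239/69 ≈ 3.464 μg/mL.
Steady-state peak Cmax,ss = C₀·R ≈ 3.464 × 1.2022 ≈ 4.164 μg/mL.
Steady-state trough Cmin,ss = Cmax,ss·f ≈ 4.164 × 0.1682 ≈ 0.700 μg/mL.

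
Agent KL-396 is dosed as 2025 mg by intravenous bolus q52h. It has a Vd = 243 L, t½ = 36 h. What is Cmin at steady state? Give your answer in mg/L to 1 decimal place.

Over one 52-h interval, 52/36 ≈ 1.4444 half-lives elapse, leaving f ≈ 0.3674 of each dose.
Accumulation ratio R = 1/(1 − f) ≈ 1/0.6326 ≈ 1.5808.
Single-dose peak C₀ = D/Vd = 2025/243 ≈ 8.333 mg/L.
Steady-state peak Cmax,ss = C₀·R ≈ 8.333 × 1.5808 ≈ 13.173 mg/L.
Steady-state trough Cmin,ss = Cmax,ss·f ≈ 13.173 × 0.3674 ≈ 4.840 mg/L.

4.8 mg/L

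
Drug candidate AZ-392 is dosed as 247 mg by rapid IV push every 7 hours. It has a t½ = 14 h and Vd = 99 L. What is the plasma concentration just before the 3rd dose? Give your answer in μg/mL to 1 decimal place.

f = (1/2)^(τ/t½) = (1/2)^(7/14) ≈ 0.7071.
C₀ = D/Vd = 247/99 ≈ 2.495 μg/mL.
Before the 3rd dose, 2 doses have been given. Superposition: Cmin = C₀·(f + f²).
≈ 2.495 × (0.7071 + 0.5000) ≈ 2.495 × 1.2071 ≈ 3.012 μg/mL.

3.0 μg/mL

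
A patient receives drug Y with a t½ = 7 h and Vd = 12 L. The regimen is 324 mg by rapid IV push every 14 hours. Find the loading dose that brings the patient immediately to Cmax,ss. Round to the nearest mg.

432 mg

f = (1/2)^(14/7) ≈ 0.250000; accumulation ratio R = 1/(1−f) ≈ 1.33333.
Loading dose to hit Cmax,ss on first dose: D_load = D_maint·R ≈ 324 × 1.33333 ≈ 432.00 mg.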